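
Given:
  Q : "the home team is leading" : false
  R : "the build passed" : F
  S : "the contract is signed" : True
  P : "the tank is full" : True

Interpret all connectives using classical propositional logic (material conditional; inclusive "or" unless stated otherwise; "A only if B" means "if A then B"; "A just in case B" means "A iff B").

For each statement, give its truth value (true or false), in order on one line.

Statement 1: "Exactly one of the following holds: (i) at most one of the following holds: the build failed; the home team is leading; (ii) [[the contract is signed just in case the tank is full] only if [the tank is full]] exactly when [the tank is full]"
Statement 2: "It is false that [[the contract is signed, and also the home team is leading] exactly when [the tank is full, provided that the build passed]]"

Statement 1 false / Statement 2 true

Statement 1: This is (not R nand Q) xor (((S iff P) -> P) iff P).

not R = not False = True
not R nand Q = True nand False = True
S iff P = True iff True = True
(S iff P) -> P = True -> True = True
((S iff P) -> P) iff P = True iff True = True
(not R nand Q) xor (((S iff P) -> P) iff P) = True xor True = False
Hence Statement 1 is false.

Statement 2: Parsed as not ((S and Q) iff (R -> P))

S and Q = True and False = False
R -> P = False -> True = True
(S and Q) iff (R -> P) = False iff True = False
not ((S and Q) iff (R -> P)) = not False = True
Hence Statement 2 is true.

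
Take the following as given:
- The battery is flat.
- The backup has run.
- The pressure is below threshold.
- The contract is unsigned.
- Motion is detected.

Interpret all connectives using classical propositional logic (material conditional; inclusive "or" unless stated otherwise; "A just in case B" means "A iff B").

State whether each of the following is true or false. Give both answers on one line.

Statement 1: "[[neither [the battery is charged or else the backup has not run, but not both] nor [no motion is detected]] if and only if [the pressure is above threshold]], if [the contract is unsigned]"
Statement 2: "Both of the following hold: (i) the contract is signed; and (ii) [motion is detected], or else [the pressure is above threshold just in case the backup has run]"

Statement 1 false; Statement 2 false

Let H = "the contract is signed" (F), N = "the battery is charged" (F), S = "the backup has run" (T), W = "motion is detected" (T), M = "the pressure is above threshold" (F).

Statement 1: Formalization: ¬H → (((N ⊕ ¬S) ↓ ¬W) ↔ M)

¬H = ¬F = T
¬S = ¬T = F
N ⊕ ¬S = F ⊕ F = F
¬W = ¬T = F
(N ⊕ ¬S) ↓ ¬W = F ↓ F = T
((N ⊕ ¬S) ↓ ¬W) ↔ M = T ↔ F = F
¬H → (((N ⊕ ¬S) ↓ ¬W) ↔ M) = T → F = F
Thus Statement 1 is false.

Statement 2: Formalization: H ∧ (W ∨ (M ↔ S))

M ↔ S = F ↔ T = F
W ∨ (M ↔ S) = T ∨ F = T
H ∧ (W ∨ (M ↔ S)) = F ∧ T = F
Hence Statement 2 is false.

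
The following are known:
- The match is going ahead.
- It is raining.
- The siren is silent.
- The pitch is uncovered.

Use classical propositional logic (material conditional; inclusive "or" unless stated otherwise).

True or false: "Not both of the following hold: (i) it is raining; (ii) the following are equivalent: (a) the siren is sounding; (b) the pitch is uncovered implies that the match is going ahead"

Let W = "it is raining" (True), D = "the siren is sounding" (False), G = "the pitch is covered" (False), R = "the match is cancelled" (False).
In symbols: W nand (D iff (not G -> not R))

not G = not False = True
not R = not False = True
not G -> not R = True -> True = True
D iff (not G -> not R) = False iff True = False
W nand (D iff (not G -> not R)) = True nand False = True

True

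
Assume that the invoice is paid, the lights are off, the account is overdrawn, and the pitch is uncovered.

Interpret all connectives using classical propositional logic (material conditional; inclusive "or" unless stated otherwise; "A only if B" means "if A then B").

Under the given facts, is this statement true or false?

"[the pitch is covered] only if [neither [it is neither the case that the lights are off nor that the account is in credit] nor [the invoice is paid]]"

True

Let S = "the pitch is covered" (False), Q = "the lights are on" (False), R = "the account is overdrawn" (True), P = "the invoice is paid" (True).
This is S -> ((not Q nor not R) nor P).

not Q = not False = True
not R = not True = False
not Q nor not R = True nor False = False
(not Q nor not R) nor P = False nor True = False
S -> ((not Q nor not R) nor P) = False -> False = True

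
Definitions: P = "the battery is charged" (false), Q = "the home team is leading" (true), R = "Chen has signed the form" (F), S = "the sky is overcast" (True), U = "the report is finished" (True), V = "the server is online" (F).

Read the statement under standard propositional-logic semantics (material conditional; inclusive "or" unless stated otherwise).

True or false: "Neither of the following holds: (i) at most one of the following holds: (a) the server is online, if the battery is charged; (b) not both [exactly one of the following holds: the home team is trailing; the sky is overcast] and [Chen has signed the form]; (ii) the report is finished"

Values: P=F, V=F, Q=T, S=T, R=F, U=T.
Parsed as ((P -> V) nand ((~Q xor S) nand R)) nor U

P -> V = F -> F = T
~Q = ~T = F
~Q xor S = F xor T = T
(~Q xor S) nand R = T nand F = T
(P -> V) nand ((~Q xor S) nand R) = T nand T = F
((P -> V) nand ((~Q xor S) nand R)) nor U = F nor T = F

false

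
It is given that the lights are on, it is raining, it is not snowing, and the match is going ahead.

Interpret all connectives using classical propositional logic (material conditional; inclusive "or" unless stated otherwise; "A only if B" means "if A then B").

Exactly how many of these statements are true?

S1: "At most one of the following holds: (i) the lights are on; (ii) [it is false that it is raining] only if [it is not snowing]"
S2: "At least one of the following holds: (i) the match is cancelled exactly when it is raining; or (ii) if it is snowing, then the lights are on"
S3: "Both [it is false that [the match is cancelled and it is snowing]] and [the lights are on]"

Let M = "the lights are on" (True), H = "it is raining" (True), D = "it is snowing" (False), K = "the match is cancelled" (False).

S1: Parsed as M nand (not H -> not D)

not H = not True = False
not D = not False = True
not H -> not D = False -> True = True
M nand (not H -> not D) = True nand True = False
So S1 is false.

S2: In symbols: (K iff H) or (D -> M)

K iff H = False iff True = False
D -> M = False -> True = True
(K iff H) or (D -> M) = False or True = True
Thus S2 is true.

S3: In symbols: not (K and D) and M

K and D = False and False = False
not (K and D) = not False = True
not (K and D) and M = True and True = True
Hence S3 is true.

2 of the 3 statements are true.

2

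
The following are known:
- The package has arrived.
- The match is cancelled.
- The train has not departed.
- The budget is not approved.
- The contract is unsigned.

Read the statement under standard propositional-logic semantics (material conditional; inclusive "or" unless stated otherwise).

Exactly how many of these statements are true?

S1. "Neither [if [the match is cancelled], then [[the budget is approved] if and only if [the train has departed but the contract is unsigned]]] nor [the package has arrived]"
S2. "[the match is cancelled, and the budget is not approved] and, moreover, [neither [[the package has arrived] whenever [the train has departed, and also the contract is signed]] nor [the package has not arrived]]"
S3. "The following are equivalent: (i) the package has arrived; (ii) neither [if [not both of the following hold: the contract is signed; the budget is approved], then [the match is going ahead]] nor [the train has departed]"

1

Let Q = "the match is cancelled" (T), S = "the budget is approved" (F), R = "the train has departed" (F), U = "the contract is signed" (F), P = "the package has arrived" (T).

S1: Parsed as (Q -> (S <-> (R & ~U))) nor P

~U = ~F = T
R & ~U = F & T = F
S <-> (R & ~U) = F <-> F = T
Q -> (S <-> (R & ~U)) = T -> T = T
(Q -> (S <-> (R & ~U))) nor P = T nor T = F
Thus S1 is false.

S2: This is (Q & ~S) & (((R & U) -> P) nor ~P).

~S = ~F = T
Q & ~S = T & T = T
R & U = F & F = F
(R & U) -> P = F -> T = T
~P = ~T = F
((R & U) -> P) nor ~P = T nor F = F
(Q & ~S) & (((R & U) -> P) nor ~P) = T & F = F
So S2 is false.

S3: In symbols: P <-> (((U nand S) -> ~Q) nor R)

U nand S = F nand F = T
~Q = ~T = F
(U nand S) -> ~Q = T -> F = F
((U nand S) -> ~Q) nor R = F nor F = T
P <-> (((U nand S) -> ~Q) nor R) = T <-> T = T
So S3 is true.

Count: 1.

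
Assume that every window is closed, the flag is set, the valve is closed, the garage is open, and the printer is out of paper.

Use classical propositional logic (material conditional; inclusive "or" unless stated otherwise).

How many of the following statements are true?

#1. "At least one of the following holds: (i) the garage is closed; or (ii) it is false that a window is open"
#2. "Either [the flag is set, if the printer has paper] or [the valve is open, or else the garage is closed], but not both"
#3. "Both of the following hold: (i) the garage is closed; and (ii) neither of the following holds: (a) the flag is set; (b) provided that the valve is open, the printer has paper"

2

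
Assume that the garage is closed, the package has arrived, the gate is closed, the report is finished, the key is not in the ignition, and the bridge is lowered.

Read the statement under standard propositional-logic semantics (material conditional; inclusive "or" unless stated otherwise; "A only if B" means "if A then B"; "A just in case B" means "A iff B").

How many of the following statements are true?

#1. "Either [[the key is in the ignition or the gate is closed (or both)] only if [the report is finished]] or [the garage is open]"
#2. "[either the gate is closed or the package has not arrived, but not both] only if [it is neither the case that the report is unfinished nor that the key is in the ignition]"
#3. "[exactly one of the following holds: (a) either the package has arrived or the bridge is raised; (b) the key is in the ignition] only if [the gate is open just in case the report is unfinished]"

3

Let G = "the key is in the ignition" (F), W = "the gate is open" (F), N = "the report is finished" (T), L = "the garage is closed" (T), H = "the package has arrived" (T), V = "the bridge is raised" (F).

#1: Parsed as ((G | ~W) -> N) | ~L

~W = ~F = T
G | ~W = F | T = T
(G | ~W) -> N = T -> T = T
~L = ~T = F
((G | ~W) -> N) | ~L = T | F = T
Hence #1 is true.

#2: Parsed as (~W xor ~H) -> (~N nor G)

~W = ~F = T
~H = ~T = F
~W xor ~H = T xor F = T
~N = ~T = F
~N nor G = F nor F = T
(~W xor ~H) -> (~N nor G) = T -> T = T
Hence #2 is true.

#3: Formalization: ((H | V) xor G) -> (W <-> ~N)

H | V = T | F = T
(H | V) xor G = T xor F = T
~N = ~T = F
W <-> ~N = F <-> F = T
((H | V) xor G) -> (W <-> ~N) = T -> T = T
Hence #3 is true.

3 of the 3 statements are true.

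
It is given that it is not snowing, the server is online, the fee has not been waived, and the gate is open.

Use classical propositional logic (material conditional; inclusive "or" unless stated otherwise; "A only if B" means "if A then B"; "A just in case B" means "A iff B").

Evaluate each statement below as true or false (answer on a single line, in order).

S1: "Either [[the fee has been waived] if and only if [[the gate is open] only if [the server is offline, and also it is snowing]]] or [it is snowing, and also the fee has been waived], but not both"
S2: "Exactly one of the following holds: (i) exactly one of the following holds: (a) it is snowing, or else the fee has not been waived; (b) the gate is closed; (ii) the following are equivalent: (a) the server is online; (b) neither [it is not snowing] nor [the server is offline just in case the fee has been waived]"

S1 T; S2 T

Let M = "the fee has been waived" (F), R = "the gate is open" (T), L = "the server is online" (T), D = "it is snowing" (F).

S1: In symbols: (M <-> (R -> (~L & D))) xor (D & M)

~L = ~T = F
~L & D = F & F = F
R -> (~L & D) = T -> F = F
M <-> (R -> (~L & D)) = F <-> F = T
D & M = F & F = F
(M <-> (R -> (~L & D))) xor (D & M) = T xor F = T
Thus S1 is true.

S2: Formalization: ((D | ~M) xor ~R) xor (L <-> (~D nor (~L <-> M)))

~M = ~F = T
D | ~M = F | T = T
~R = ~T = F
(D | ~M) xor ~R = T xor F = T
~D = ~F = T
~L = ~T = F
~L <-> M = F <-> F = T
~D nor (~L <-> M) = T nor T = F
L <-> (~D nor (~L <-> M)) = T <-> F = F
((D | ~M) xor ~R) xor (L <-> (~D nor (~L <-> M))) = T xor F = T
So S2 is true.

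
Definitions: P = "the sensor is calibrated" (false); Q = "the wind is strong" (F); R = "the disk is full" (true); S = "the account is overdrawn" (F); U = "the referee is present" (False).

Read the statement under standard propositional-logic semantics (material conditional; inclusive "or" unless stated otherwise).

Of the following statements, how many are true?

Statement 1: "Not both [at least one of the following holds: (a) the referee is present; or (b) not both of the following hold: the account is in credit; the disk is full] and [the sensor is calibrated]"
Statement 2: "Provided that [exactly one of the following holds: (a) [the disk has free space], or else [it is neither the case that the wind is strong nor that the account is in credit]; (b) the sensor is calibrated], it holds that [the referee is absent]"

Statement 1: This is (U or (not S nand R)) nand P.

not S = not False = True
not S nand R = True nand True = False
U or (not S nand R) = False or False = False
(U or (not S nand R)) nand P = False nand False = True
Thus Statement 1 is true.

Statement 2: Parsed as ((not R or (Q nor not S)) xor P) -> not U

not R = not True = False
not S = not False = True
Q nor not S = False nor True = False
not R or (Q nor not S) = False or False = False
(not R or (Q nor not S)) xor P = False xor False = False
not U = not False = True
((not R or (Q nor not S)) xor P) -> not U = False -> True = True
Thus Statement 2 is true.

True statements: 2.

2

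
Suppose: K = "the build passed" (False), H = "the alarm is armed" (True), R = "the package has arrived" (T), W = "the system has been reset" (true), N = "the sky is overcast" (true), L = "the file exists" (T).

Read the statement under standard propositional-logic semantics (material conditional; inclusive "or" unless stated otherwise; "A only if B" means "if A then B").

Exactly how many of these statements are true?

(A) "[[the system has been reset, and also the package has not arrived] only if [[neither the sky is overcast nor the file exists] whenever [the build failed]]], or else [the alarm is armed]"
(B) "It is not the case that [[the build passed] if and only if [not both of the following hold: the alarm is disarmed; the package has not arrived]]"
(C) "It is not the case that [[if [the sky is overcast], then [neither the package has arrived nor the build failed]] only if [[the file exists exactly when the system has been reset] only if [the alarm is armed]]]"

2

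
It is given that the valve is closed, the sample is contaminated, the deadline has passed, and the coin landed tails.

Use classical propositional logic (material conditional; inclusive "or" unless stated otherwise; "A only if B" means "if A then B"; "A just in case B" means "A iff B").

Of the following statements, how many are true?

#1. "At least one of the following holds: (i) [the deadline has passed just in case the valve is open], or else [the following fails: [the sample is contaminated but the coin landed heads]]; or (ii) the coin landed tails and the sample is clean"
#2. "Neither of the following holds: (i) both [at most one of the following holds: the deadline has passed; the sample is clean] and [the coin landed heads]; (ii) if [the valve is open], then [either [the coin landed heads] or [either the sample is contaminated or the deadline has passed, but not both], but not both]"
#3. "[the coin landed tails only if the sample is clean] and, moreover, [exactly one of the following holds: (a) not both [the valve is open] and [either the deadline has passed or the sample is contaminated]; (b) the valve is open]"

1

Let G = "the deadline has passed" (T), V = "the valve is open" (F), D = "the sample is contaminated" (T), N = "the coin landed heads" (F).

#1: Parsed as ((G ↔ V) ∨ ¬(D ∧ N)) ∨ (¬N ∧ ¬D)

G ↔ V = T ↔ F = F
D ∧ N = T ∧ F = F
¬(D ∧ N) = ¬F = T
(G ↔ V) ∨ ¬(D ∧ N) = F ∨ T = T
¬N = ¬F = T
¬D = ¬T = F
¬N ∧ ¬D = T ∧ F = F
((G ↔ V) ∨ ¬(D ∧ N)) ∨ (¬N ∧ ¬D) = T ∨ F = T
Hence #1 is true.

#2: Parsed as ((G ↑ ¬D) ∧ N) ↓ (V → (N ⊕ (D ⊕ G)))

¬D = ¬T = F
G ↑ ¬D = T ↑ F = T
(G ↑ ¬D) ∧ N = T ∧ F = F
D ⊕ G = T ⊕ T = F
N ⊕ (D ⊕ G) = F ⊕ F = F
V → (N ⊕ (D ⊕ G)) = F → F = T
((G ↑ ¬D) ∧ N) ↓ (V → (N ⊕ (D ⊕ G))) = F ↓ T = F
Thus #2 is false.

#3: Formalization: (¬N → ¬D) ∧ ((V ↑ (G ∨ D)) ⊕ V)

¬N = ¬F = T
¬D = ¬T = F
¬N → ¬D = T → F = F
G ∨ D = T ∨ T = T
V ↑ (G ∨ D) = F ↑ T = T
(V ↑ (G ∨ D)) ⊕ V = T ⊕ F = T
(¬N → ¬D) ∧ ((V ↑ (G ∨ D)) ⊕ V) = F ∧ T = F
So #3 is false.

True statements: 1.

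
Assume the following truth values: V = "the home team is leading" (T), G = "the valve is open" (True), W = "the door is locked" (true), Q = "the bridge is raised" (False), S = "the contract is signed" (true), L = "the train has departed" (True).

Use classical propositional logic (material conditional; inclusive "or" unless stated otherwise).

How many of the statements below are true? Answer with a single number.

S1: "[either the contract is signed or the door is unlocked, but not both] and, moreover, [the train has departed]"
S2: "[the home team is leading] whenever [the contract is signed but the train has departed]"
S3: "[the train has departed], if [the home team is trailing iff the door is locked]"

3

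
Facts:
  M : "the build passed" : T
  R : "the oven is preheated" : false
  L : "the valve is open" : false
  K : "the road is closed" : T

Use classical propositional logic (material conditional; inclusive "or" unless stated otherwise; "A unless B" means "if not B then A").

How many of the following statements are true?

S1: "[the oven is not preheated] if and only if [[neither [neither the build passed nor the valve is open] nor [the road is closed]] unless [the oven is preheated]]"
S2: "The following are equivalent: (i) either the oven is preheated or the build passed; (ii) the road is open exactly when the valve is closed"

0

S1: Formalization: ¬R ↔ (((M ↓ L) ↓ K) ∨ R)

¬R = ¬F = T
M ↓ L = T ↓ F = F
(M ↓ L) ↓ K = F ↓ T = F
((M ↓ L) ↓ K) ∨ R = F ∨ F = F
¬R ↔ (((M ↓ L) ↓ K) ∨ R) = T ↔ F = F
Hence S1 is false.

S2: Formalization: (R ∨ M) ↔ (¬K ↔ ¬L)

R ∨ M = F ∨ T = T
¬K = ¬T = F
¬L = ¬F = T
¬K ↔ ¬L = F ↔ T = F
(R ∨ M) ↔ (¬K ↔ ¬L) = T ↔ F = F
Thus S2 is false.

Count: 0.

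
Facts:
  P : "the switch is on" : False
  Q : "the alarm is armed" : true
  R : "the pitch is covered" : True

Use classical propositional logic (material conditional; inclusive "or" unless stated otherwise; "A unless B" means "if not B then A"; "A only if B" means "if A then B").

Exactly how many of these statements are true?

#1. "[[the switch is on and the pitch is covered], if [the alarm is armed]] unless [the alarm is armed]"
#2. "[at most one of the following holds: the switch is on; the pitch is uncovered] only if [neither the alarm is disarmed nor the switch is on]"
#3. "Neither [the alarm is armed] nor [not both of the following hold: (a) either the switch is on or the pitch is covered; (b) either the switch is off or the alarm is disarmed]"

2

#1: In symbols: (Q -> (P & R)) | Q

P & R = F & T = F
Q -> (P & R) = T -> F = F
(Q -> (P & R)) | Q = F | T = T
Hence #1 is true.

#2: Parsed as (P nand ~R) -> (~Q nor P)

~R = ~T = F
P nand ~R = F nand F = T
~Q = ~T = F
~Q nor P = F nor F = T
(P nand ~R) -> (~Q nor P) = T -> T = T
So #2 is true.

#3: Parsed as Q nor ((P | R) nand (~P | ~Q))

P | R = F | T = T
~P = ~F = T
~Q = ~T = F
~P | ~Q = T | F = T
(P | R) nand (~P | ~Q) = T nand T = F
Q nor ((P | R) nand (~P | ~Q)) = T nor F = F
Hence #3 is false.

True statements: 2.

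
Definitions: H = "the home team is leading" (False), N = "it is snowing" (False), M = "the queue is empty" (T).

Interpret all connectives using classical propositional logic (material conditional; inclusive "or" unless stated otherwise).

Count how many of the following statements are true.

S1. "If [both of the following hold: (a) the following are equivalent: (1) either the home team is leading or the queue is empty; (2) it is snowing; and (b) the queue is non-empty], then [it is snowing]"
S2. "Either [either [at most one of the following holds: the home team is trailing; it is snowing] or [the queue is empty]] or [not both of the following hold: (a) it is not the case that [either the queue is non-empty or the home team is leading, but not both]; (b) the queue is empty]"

S1: In symbols: (((H ∨ M) ↔ N) ∧ ¬M) → N

H ∨ M = F ∨ T = T
(H ∨ M) ↔ N = T ↔ F = F
¬M = ¬T = F
((H ∨ M) ↔ N) ∧ ¬M = F ∧ F = F
(((H ∨ M) ↔ N) ∧ ¬M) → N = F → F = T
So S1 is true.

S2: This is ((¬H ↑ N) ∨ M) ∨ (¬(¬M ⊕ H) ↑ M).

¬H = ¬F = T
¬H ↑ N = T ↑ F = T
(¬H ↑ N) ∨ M = T ∨ T = T
¬M = ¬T = F
¬M ⊕ H = F ⊕ F = F
¬(¬M ⊕ H) = ¬F = T
¬(¬M ⊕ H) ↑ M = T ↑ T = F
((¬H ↑ N) ∨ M) ∨ (¬(¬M ⊕ H) ↑ M) = T ∨ F = T
Thus S2 is true.

Count: 2.

2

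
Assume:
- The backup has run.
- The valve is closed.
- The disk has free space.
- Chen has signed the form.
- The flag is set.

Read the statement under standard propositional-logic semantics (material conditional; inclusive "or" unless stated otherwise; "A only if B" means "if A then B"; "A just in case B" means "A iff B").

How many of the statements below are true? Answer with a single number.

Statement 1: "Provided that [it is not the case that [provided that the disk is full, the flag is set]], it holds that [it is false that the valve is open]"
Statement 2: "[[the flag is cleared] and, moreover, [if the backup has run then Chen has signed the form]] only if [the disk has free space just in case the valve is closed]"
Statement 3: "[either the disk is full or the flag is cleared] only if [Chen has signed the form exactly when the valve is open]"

3

Let S = "the disk is full" (False), K = "the flag is set" (True), Q = "the valve is open" (False), N = "the backup has run" (True), H = "Chen has signed the form" (True).

Statement 1: Formalization: not (S -> K) -> not Q

S -> K = False -> True = True
not (S -> K) = not True = False
not Q = not False = True
not (S -> K) -> not Q = False -> True = True
Thus Statement 1 is true.

Statement 2: Formalization: (not K and (N -> H)) -> (not S iff not Q)

not K = not True = False
N -> H = True -> True = True
not K and (N -> H) = False and True = False
not S = not False = True
not Q = not False = True
not S iff not Q = True iff True = True
(not K and (N -> H)) -> (not S iff not Q) = False -> True = True
Hence Statement 2 is true.

Statement 3: Parsed as (S or not K) -> (H iff Q)

not K = not True = False
S or not K = False or False = False
H iff Q = True iff False = False
(S or not K) -> (H iff Q) = False -> False = True
Thus Statement 3 is true.

True statements: 3 (Statement 1, Statement 2, Statement 3).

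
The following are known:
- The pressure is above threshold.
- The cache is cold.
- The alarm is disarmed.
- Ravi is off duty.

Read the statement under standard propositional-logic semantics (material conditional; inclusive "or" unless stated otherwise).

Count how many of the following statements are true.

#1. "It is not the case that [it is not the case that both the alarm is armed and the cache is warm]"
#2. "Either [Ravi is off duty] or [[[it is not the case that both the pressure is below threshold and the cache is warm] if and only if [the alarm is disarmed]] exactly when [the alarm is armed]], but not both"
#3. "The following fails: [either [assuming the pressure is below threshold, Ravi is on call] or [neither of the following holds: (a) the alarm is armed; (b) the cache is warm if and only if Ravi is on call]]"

1

Let L = "the alarm is armed" (False), Q = "the cache is warm" (False), D = "Ravi is on call" (False), K = "the pressure is above threshold" (True).

#1: In symbols: not (L nand Q)

L nand Q = False nand False = True
not (L nand Q) = not True = False
So #1 is false.

#2: Formalization: not D xor (((not K nand Q) iff not L) iff L)

not D = not False = True
not K = not True = False
not K nand Q = False nand False = True
not L = not False = True
(not K nand Q) iff not L = True iff True = True
((not K nand Q) iff not L) iff L = True iff False = False
not D xor (((not K nand Q) iff not L) iff L) = True xor False = True
Thus #2 is true.

#3: Formalization: not ((not K -> D) or (L nor (Q iff D)))

not K = not True = False
not K -> D = False -> False = True
Q iff D = False iff False = True
L nor (Q iff D) = False nor True = False
(not K -> D) or (L nor (Q iff D)) = True or False = True
not ((not K -> D) or (L nor (Q iff D))) = not True = False
So #3 is false.

Count: 1.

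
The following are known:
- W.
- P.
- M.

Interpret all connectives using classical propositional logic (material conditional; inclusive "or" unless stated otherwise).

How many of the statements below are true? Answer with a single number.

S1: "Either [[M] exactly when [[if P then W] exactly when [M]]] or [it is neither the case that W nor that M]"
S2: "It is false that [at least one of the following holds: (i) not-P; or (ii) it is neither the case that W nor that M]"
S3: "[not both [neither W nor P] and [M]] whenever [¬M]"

3

S1: In symbols: (M iff ((P -> W) iff M)) or (W nor M)

P -> W = True -> True = True
(P -> W) iff M = True iff True = True
M iff ((P -> W) iff M) = True iff True = True
W nor M = True nor True = False
(M iff ((P -> W) iff M)) or (W nor M) = True or False = True
Thus S1 is true.

S2: Parsed as not (not P or (W nor M))

not P = not True = False
W nor M = True nor True = False
not P or (W nor M) = False or False = False
not (not P or (W nor M)) = not False = True
Hence S2 is true.

S3: Formalization: not M -> ((W nor P) nand M)

not M = not True = False
W nor P = True nor True = False
(W nor P) nand M = False nand True = True
not M -> ((W nor P) nand M) = False -> True = True
Thus S3 is true.

Count: 3.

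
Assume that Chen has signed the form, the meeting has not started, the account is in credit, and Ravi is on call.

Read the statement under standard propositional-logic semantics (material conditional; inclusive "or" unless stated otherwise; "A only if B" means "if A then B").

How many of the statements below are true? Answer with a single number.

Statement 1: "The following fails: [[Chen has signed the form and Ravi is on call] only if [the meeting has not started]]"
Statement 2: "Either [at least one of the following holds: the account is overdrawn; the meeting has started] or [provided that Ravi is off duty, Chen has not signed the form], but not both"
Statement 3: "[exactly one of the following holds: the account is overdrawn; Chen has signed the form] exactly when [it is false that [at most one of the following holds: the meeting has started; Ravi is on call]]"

Let P = "Chen has signed the form" (True), S = "Ravi is on call" (True), Q = "the meeting has started" (False), R = "the account is overdrawn" (False).

Statement 1: This is not ((P and S) -> not Q).

P and S = True and True = True
not Q = not False = True
(P and S) -> not Q = True -> True = True
not ((P and S) -> not Q) = not True = False
So Statement 1 is false.

Statement 2: This is (R or Q) xor (not S -> not P).

R or Q = False or False = False
not S = not True = False
not P = not True = False
not S -> not P = False -> False = True
(R or Q) xor (not S -> not P) = False xor True = True
So Statement 2 is true.

Statement 3: In symbols: (R xor P) iff not (Q nand S)

R xor P = False xor True = True
Q nand S = False nand True = True
not (Q nand S) = not True = False
(R xor P) iff not (Q nand S) = True iff False = False
Thus Statement 3 is false.

1 of the 3 statements is true (Statement 2).

1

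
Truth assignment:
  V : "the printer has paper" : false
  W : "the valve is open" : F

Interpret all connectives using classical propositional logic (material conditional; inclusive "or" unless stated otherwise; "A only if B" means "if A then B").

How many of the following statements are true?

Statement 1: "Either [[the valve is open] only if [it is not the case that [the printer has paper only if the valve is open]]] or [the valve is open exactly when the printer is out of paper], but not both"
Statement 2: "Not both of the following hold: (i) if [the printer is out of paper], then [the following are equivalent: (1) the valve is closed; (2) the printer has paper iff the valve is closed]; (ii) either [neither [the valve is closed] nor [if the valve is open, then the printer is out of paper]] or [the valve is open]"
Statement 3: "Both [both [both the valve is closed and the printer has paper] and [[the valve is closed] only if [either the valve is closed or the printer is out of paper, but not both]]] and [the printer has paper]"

Statement 1: Formalization: (W -> not (V -> W)) xor (W iff not V)

V -> W = False -> False = True
not (V -> W) = not True = False
W -> not (V -> W) = False -> False = True
not V = not False = True
W iff not V = False iff True = False
(W -> not (V -> W)) xor (W iff not V) = True xor False = True
Thus Statement 1 is true.

Statement 2: Parsed as (not V -> (not W iff (V iff not W))) nand ((not W nor (W -> not V)) or W)

not V = not False = True
not W = not False = True
not W = not False = True
V iff not W = False iff True = False
not W iff (V iff not W) = True iff False = False
not V -> (not W iff (V iff not W)) = True -> False = False
not W = not False = True
not V = not False = True
W -> not V = False -> True = True
not W nor (W -> not V) = True nor True = False
(not W nor (W -> not V)) or W = False or False = False
(not V -> (not W iff (V iff not W))) nand ((not W nor (W -> not V)) or W) = False nand False = True
So Statement 2 is true.

Statement 3: In symbols: ((not W and V) and (not W -> (not W xor not V))) and V

not W = not False = True
not W and V = True and False = False
not W = not False = True
not W = not False = True
not V = not False = True
not W xor not V = True xor True = False
not W -> (not W xor not V) = True -> False = False
(not W and V) and (not W -> (not W xor not V)) = False and False = False
((not W and V) and (not W -> (not W xor not V))) and V = False and False = False
So Statement 3 is false.

True statements: 2.

2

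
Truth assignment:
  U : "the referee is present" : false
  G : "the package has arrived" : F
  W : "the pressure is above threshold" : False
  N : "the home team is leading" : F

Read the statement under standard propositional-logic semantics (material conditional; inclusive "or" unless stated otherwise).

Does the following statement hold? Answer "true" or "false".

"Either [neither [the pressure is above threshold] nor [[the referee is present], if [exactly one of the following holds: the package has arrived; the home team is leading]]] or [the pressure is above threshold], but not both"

false

Values: W=F, G=F, N=F, U=F.
In symbols: (W nor ((G xor N) -> U)) xor W

G xor N = F xor F = F
(G xor N) -> U = F -> F = T
W nor ((G xor N) -> U) = F nor T = F
(W nor ((G xor N) -> U)) xor W = F xor F = F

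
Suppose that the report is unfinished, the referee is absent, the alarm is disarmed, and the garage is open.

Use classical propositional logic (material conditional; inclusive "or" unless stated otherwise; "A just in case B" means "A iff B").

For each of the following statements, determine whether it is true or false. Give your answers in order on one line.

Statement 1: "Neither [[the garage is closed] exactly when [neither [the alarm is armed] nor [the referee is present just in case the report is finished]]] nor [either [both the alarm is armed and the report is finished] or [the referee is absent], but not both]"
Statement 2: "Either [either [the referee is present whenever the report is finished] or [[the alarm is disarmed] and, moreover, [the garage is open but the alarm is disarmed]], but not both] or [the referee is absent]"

Statement 1 False; Statement 2 True

Let S = "the garage is closed" (False), R = "the alarm is armed" (False), Q = "the referee is present" (False), P = "the report is finished" (False).

Statement 1: In symbols: (S iff (R nor (Q iff P))) nor ((R and P) xor not Q)

Q iff P = False iff False = True
R nor (Q iff P) = False nor True = False
S iff (R nor (Q iff P)) = False iff False = True
R and P = False and False = False
not Q = not False = True
(R and P) xor not Q = False xor True = True
(S iff (R nor (Q iff P))) nor ((R and P) xor not Q) = True nor True = False
Thus Statement 1 is false.

Statement 2: Parsed as ((P -> Q) xor (not R and (not S and not R))) or not Q

P -> Q = False -> False = True
not R = not False = True
not S = not False = True
not R = not False = True
not S and not R = True and True = True
not R and (not S and not R) = True and True = True
(P -> Q) xor (not R and (not S and not R)) = True xor True = False
not Q = not False = True
((P -> Q) xor (not R and (not S and not R))) or not Q = False or True = True
Thus Statement 2 is true.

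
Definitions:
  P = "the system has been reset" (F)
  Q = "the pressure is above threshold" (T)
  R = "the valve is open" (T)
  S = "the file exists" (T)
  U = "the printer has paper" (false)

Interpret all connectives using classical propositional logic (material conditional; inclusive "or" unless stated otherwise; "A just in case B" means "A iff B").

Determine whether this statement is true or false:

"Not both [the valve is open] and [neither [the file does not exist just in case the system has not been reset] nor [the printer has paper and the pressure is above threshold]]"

False.

Values: R=T, S=T, P=F, U=F, Q=T.
Formalization: R ↑ ((¬S ↔ ¬P) ↓ (U ∧ Q))

¬S = ¬T = F
¬P = ¬F = T
¬S ↔ ¬P = F ↔ T = F
U ∧ Q = F ∧ T = F
(¬S ↔ ¬P) ↓ (U ∧ Q) = F ↓ F = T
R ↑ ((¬S ↔ ¬P) ↓ (U ∧ Q)) = T ↑ T = F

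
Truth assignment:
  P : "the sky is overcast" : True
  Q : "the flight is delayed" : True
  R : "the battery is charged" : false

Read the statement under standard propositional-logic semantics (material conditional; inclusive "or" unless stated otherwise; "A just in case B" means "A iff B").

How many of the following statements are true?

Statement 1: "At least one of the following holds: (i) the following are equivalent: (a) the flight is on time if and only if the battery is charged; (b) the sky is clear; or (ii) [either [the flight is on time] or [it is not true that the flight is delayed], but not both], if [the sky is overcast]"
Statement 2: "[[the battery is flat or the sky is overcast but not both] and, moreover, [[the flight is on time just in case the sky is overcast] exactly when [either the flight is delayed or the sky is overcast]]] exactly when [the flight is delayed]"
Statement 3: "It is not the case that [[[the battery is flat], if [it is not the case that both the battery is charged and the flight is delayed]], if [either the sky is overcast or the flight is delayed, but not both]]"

Statement 1: Formalization: ((not Q iff R) iff not P) or (P -> (not Q xor not Q))

not Q = not True = False
not Q iff R = False iff False = True
not P = not True = False
(not Q iff R) iff not P = True iff False = False
not Q = not True = False
not Q = not True = False
not Q xor not Q = False xor False = False
P -> (not Q xor not Q) = True -> False = False
((not Q iff R) iff not P) or (P -> (not Q xor not Q)) = False or False = False
Thus Statement 1 is false.

Statement 2: Parsed as ((not R xor P) and ((not Q iff P) iff (Q or P))) iff Q

not R = not False = True
not R xor P = True xor True = False
not Q = not True = False
not Q iff P = False iff True = False
Q or P = True or True = True
(not Q iff P) iff (Q or P) = False iff True = False
(not R xor P) and ((not Q iff P) iff (Q or P)) = False and False = False
((not R xor P) and ((not Q iff P) iff (Q or P))) iff Q = False iff True = False
So Statement 2 is false.

Statement 3: Parsed as not ((P xor Q) -> ((R nand Q) -> not R))

P xor Q = True xor True = False
R nand Q = False nand True = True
not R = not False = True
(R nand Q) -> not R = True -> True = True
(P xor Q) -> ((R nand Q) -> not R) = False -> True = True
not ((P xor Q) -> ((R nand Q) -> not R)) = not True = False
So Statement 3 is false.

0 of the 3 statements are true (none).

0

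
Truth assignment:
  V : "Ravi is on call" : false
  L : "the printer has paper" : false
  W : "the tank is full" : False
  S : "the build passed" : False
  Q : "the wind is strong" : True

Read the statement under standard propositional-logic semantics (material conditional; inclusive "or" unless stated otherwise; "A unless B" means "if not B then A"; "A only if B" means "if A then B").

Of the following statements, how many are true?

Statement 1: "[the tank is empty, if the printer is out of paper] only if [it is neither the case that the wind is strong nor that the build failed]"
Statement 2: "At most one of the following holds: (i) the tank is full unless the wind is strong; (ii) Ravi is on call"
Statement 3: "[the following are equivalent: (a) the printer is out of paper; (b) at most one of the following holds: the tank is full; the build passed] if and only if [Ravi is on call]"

Statement 1: In symbols: (~L -> ~W) -> (Q nor ~S)

~L = ~F = T
~W = ~F = T
~L -> ~W = T -> T = T
~S = ~F = T
Q nor ~S = T nor T = F
(~L -> ~W) -> (Q nor ~S) = T -> F = F
Thus Statement 1 is false.

Statement 2: This is (W | Q) nand V.

W | Q = F | T = T
(W | Q) nand V = T nand F = T
Hence Statement 2 is true.

Statement 3: This is (~L <-> (W nand S)) <-> V.

~L = ~F = T
W nand S = F nand F = T
~L <-> (W nand S) = T <-> T = T
(~L <-> (W nand S)) <-> V = T <-> F = F
Hence Statement 3 is false.

True statements: 1 (Statement 2).

1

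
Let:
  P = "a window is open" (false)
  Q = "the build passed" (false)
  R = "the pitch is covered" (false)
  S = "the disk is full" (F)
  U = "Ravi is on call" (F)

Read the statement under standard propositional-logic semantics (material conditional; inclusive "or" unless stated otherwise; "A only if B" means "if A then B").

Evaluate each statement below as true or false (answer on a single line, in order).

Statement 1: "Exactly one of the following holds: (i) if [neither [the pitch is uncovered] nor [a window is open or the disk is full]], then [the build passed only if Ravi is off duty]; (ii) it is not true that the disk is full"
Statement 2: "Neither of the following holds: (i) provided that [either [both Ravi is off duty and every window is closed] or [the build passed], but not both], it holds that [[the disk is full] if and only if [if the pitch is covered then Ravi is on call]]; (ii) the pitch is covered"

Statement 1: Formalization: ((~R nor (P | S)) -> (Q -> ~U)) xor ~S

~R = ~F = T
P | S = F | F = F
~R nor (P | S) = T nor F = F
~U = ~F = T
Q -> ~U = F -> T = T
(~R nor (P | S)) -> (Q -> ~U) = F -> T = T
~S = ~F = T
((~R nor (P | S)) -> (Q -> ~U)) xor ~S = T xor T = F
Thus Statement 1 is false.

Statement 2: In symbols: (((~U & ~P) xor Q) -> (S <-> (R -> U))) nor R

~U = ~F = T
~P = ~F = T
~U & ~P = T & T = T
(~U & ~P) xor Q = T xor F = T
R -> U = F -> F = T
S <-> (R -> U) = F <-> T = F
((~U & ~P) xor Q) -> (S <-> (R -> U)) = T -> F = F
(((~U & ~P) xor Q) -> (S <-> (R -> U))) nor R = F nor F = T
Hence Statement 2 is true.

Statement 1 False / Statement 2 True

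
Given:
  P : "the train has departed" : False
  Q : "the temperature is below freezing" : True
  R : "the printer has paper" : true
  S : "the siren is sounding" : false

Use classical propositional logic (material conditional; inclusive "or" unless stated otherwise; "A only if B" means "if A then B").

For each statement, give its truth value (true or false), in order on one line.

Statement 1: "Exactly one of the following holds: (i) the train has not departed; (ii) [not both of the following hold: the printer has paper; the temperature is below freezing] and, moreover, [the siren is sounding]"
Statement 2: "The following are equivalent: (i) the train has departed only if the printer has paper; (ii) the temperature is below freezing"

Statement 1: Parsed as ~P xor ((R nand Q) & S)

~P = ~F = T
R nand Q = T nand T = F
(R nand Q) & S = F & F = F
~P xor ((R nand Q) & S) = T xor F = T
So Statement 1 is true.

Statement 2: Parsed as (P -> R) <-> Q

P -> R = F -> T = T
(P -> R) <-> Q = T <-> T = T
So Statement 2 is true.

Statement 1 True / Statement 2 True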